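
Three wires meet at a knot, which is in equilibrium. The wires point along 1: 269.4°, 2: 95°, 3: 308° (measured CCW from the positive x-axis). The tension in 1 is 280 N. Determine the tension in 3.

T_3 ≈ 50.2 N

Resolve: ΣF_x = 280 cos 269.4° + T_2 cos 95° + T_3 cos 308° = 0.
        ΣF_y = 280 sin 269.4° + T_2 sin 95° + T_3 sin 308° = 0.
The known terms sum to (-2.932, -280) N, so -0.0872 T_2 + 0.6157 T_3 = 2.932 and 0.9962 T_2 − 0.7880 T_3 = 280.
Solving simultaneously: T_2 = 320.7 N, T_3 = 50.17 N.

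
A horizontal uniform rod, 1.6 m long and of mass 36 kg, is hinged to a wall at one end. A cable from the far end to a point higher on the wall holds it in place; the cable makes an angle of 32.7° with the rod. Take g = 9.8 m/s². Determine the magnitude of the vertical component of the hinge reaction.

|H_y| ≈ 176 N

Take torques about the hinge: T sin 32.7° · 1.6 = 36×9.8×0.8 = 282.24 N·m.
So T = 282.24 / (0.5402 × 1.6) = 326.52 N.
ΣF_y = 0: H_y = (36×9.8) − T sin 32.7° = 352.8 − 176.4 = 176.4 N.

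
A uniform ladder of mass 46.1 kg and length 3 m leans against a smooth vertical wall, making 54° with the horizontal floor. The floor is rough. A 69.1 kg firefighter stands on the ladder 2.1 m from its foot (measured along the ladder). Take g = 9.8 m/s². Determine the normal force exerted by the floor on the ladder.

ΣF_y = 0: N_floor = 46.1×9.8 + 69.1×9.8 = 1129 N.

N_floor ≈ 1130 N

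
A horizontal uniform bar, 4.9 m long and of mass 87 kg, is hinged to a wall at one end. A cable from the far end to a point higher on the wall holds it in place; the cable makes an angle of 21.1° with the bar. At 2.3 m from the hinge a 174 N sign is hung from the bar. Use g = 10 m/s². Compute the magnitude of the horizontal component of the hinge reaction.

H_x ≈ 1340 N

Take torques about the hinge: T sin 21.1° · 4.9 = 87×10×2.45 + 174×2.3 = 2531.7 N·m.
So T = 2531.7 / (0.3600 × 4.9) = 1435.2 N.
ΣF_x = 0: H_x = T cos 21.1° = 1339 N.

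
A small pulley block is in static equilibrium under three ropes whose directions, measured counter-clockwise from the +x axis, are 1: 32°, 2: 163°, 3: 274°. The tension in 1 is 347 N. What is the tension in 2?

T_2 ≈ 328 N

Resolve: ΣF_x = 347 cos 32° + T_2 cos 163° + T_3 cos 274° = 0.
        ΣF_y = 347 sin 32° + T_2 sin 163° + T_3 sin 274° = 0.
The known terms sum to (294.3, 183.9) N, so -0.9563 T_2 + 0.0698 T_3 = -294.3 and 0.2924 T_2 − 0.9976 T_3 = -183.9.
Solving simultaneously: T_2 = 328.2 N, T_3 = 280.5 N.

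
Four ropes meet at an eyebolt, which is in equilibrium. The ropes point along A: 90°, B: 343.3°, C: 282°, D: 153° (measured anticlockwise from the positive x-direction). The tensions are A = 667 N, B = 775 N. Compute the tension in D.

Resolve: ΣF_x = 667 cos 90° + 775 cos 343.3° + T_C cos 282° + T_D cos 153° = 0.
        ΣF_y = 667 sin 90° + 775 sin 343.3° + T_C sin 282° + T_D sin 153° = 0.
The known terms sum to (742.3, 444.3) N, so 0.2079 T_C − 0.8910 T_D = -742.3 and -0.9781 T_C + 0.4540 T_D = -444.3.
Solving simultaneously: T_C = 943 N, T_D = 1053 N.

T_D ≈ 1050 N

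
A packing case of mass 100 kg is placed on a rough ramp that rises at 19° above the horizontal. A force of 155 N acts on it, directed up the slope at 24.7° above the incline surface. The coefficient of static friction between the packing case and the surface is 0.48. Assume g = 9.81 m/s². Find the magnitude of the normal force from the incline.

Axes along / perpendicular to the incline. W sin 19° = 319.4 N down-slope; W cos 19° = 927.6 N into the surface.
Perpendicular: N = W cos 19° − P sin 24.7° = 927.6 − 64.77 = 862.8 N.
Along incline: P cos 24.7° + f = W sin 19° (friction acts up-slope) → f = 319.4 − 140.8 = 178.6 N.
|f| = 178.6 N ≤ μN = 414.1 N, so the packing case is indeed static.

N ≈ 863 N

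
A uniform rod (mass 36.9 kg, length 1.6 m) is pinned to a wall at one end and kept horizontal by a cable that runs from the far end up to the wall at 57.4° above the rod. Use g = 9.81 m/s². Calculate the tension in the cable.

T ≈ 215 N

Take torques about the hinge: T sin 57.4° · 1.6 = 36.9×9.81×0.8 = 289.59 N·m.
So T = 289.59 / (0.8425 × 1.6) = 214.84 N.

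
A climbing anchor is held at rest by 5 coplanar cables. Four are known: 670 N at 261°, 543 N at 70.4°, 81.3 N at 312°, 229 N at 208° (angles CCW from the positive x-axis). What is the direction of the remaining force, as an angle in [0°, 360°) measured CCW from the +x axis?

θ ≈ 77.5°

Sum the known components: ΣF_x = -70.46 N, ΣF_y = -318.1 N.
For equilibrium the remaining force must supply (−ΣF_x, −ΣF_y) = (70.46, 318.1) N.
Magnitude = √((70.46)² + (318.1)²) = 325.8 N; direction = atan2(318.1, 70.46) = 77.5°.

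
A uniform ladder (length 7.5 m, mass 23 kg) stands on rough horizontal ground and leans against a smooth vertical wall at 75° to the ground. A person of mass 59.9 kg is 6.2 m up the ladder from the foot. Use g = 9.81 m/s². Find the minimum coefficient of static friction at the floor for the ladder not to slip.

μ_min ≈ 0.197

ΣF_y = 0: N_floor = 23×9.81 + 59.9×9.81 = 813.25 N.
Torques about the foot: N_wall · 7.5 sin 75° = 23×9.81×3.75 cos 75° + 59.9×9.81×6.2 cos 75° → N_wall = 160.39 N.
ΣF_x = 0: f_floor = N_wall = 160.39 N.
μ_min = f_floor / N_floor = 160.39 / 813.25 = 0.1972.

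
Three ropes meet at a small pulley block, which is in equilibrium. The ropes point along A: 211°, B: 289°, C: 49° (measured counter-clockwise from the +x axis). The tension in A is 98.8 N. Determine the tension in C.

T_C ≈ 112 N

Resolve: ΣF_x = 98.8 cos 211° + T_B cos 289° + T_C cos 49° = 0.
        ΣF_y = 98.8 sin 211° + T_B sin 289° + T_C sin 49° = 0.
The known terms sum to (-84.69, -50.89) N, so 0.3256 T_B + 0.6561 T_C = 84.69 and -0.9455 T_B + 0.7547 T_C = 50.89.
Solving simultaneously: T_B = 35.25 N, T_C = 111.6 N.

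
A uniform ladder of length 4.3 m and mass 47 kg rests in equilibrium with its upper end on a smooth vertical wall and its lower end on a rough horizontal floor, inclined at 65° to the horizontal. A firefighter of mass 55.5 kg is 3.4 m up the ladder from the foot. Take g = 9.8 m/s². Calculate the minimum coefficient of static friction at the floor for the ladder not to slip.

ΣF_y = 0: N_floor = 47×9.8 + 55.5×9.8 = 1004.5 N.
Torques about the foot: N_wall · 4.3 sin 65° = 47×9.8×2.15 cos 65° + 55.5×9.8×3.4 cos 65° → N_wall = 307.93 N.
ΣF_x = 0: f_floor = N_wall = 307.93 N.
μ_min = f_floor / N_floor = 307.93 / 1004.5 = 0.3066.

μ_min ≈ 0.307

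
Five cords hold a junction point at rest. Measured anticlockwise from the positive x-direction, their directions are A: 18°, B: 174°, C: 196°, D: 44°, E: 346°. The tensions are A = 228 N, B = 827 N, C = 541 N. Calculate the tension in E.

Resolve: ΣF_x = 228 cos 18° + 827 cos 174° + 541 cos 196° + T_D cos 44° + T_E cos 346° = 0.
        ΣF_y = 228 sin 18° + 827 sin 174° + 541 sin 196° + T_D sin 44° + T_E sin 346° = 0.
The known terms sum to (-1126, 7.781) N, so 0.7193 T_D + 0.9703 T_E = 1126 and 0.6947 T_D − 0.2419 T_E = -7.781.
Solving simultaneously: T_D = 312.2 N, T_E = 928.7 N.

T_E ≈ 929 N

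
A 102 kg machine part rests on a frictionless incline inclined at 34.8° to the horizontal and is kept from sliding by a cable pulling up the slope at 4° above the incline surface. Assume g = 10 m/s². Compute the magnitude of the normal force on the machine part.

N ≈ 797 N

Take axes along and perpendicular to the incline. Weight components: W sin 34.8° = 582.1 N down-slope, W cos 34.8° = 837.6 N into the surface.
Along incline: T cos 4° = W sin 34.8° → T = 583.5 N.
Perpendicular: N = W cos 34.8° − T sin 4° = 796.9 N.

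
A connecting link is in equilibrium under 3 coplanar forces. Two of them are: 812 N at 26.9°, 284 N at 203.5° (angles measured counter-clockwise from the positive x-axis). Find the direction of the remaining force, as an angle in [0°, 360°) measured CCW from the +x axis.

Sum the known components: ΣF_x = 463.7 N, ΣF_y = 254.1 N.
For equilibrium the remaining force must supply (−ΣF_x, −ΣF_y) = (-463.7, -254.1) N.
Magnitude = √((-463.7)² + (-254.1)²) = 528.8 N; direction = atan2(-254.1, -463.7) = 208.7°.

θ ≈ 209°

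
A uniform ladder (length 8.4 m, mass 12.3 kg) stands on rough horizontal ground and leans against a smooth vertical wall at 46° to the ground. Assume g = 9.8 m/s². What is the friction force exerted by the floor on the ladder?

f ≈ 58.2 N

Torques about the foot: N_wall · 8.4 sin 46° = 12.3×9.8×4.2 cos 46° → N_wall = 58.202 N.
ΣF_x = 0: f_floor = N_wall = 58.202 N.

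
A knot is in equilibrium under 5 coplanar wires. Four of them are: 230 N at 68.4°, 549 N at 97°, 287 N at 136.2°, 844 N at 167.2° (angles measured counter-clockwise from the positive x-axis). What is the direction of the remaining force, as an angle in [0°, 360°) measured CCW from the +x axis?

Sum the known components: ΣF_x = -1012 N, ΣF_y = 1144 N.
For equilibrium the remaining force must supply (−ΣF_x, −ΣF_y) = (1012, -1144) N.
Magnitude = √((1012)² + (-1144)²) = 1528 N; direction = atan2(-1144, 1012) = 311.5°.

θ ≈ 311°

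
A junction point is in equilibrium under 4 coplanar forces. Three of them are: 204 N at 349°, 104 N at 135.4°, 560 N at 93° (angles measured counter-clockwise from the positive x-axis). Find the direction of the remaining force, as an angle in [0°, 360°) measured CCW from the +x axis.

Sum the known components: ΣF_x = 96.89 N, ΣF_y = 593.3 N.
For equilibrium the remaining force must supply (−ΣF_x, −ΣF_y) = (-96.89, -593.3) N.
Magnitude = √((-96.89)² + (-593.3)²) = 601.2 N; direction = atan2(-593.3, -96.89) = 260.7°.

θ ≈ 261°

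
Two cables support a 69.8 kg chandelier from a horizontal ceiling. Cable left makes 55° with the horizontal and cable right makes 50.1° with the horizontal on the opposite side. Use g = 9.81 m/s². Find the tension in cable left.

Weight W = 69.8 × 9.81 = 684.7 N acts straight down.
Horizontal: T_left cos 55° = T_right cos 50.1°  →  T_right = 0.8942 T_left.
Vertical: T_left sin 55° + T_right sin 50.1° = 684.7.
Substituting the horizontal relation into the vertical equation gives 1.505 T_left = 684.7, so T_left = 454.9 N.

T_left ≈ 455 N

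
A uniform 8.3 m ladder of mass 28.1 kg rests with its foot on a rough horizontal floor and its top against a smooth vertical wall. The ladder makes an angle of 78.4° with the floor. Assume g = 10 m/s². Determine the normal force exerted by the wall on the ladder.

Torques about the foot: N_wall · 8.3 sin 78.4° = 28.1×10×4.15 cos 78.4° → N_wall = 28.841 N.

N_wall ≈ 28.8 N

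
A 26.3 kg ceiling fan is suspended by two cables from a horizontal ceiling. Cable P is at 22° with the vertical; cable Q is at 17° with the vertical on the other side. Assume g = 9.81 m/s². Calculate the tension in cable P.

Angles from the horizontal: cable P is 90° − 22° = 68°, cable Q is 90° − 17° = 73°.
Weight W = 26.3 × 9.81 = 258 N acts straight down.
Horizontal: T_P cos 68° = T_Q cos 73°  →  T_Q = 1.281 T_P.
Vertical: T_P sin 68° + T_Q sin 73° = 258.
Substituting the horizontal relation into the vertical equation gives 2.152 T_P = 258, so T_P = 119.9 N.

T_P ≈ 120 N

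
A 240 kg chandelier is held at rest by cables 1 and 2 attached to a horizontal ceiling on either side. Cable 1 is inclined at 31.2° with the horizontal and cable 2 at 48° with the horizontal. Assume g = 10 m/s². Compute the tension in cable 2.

Weight W = 240 × 10 = 2400 N acts straight down.
Horizontal: T_1 cos 31.2° = T_2 cos 48°  →  T_1 = 0.7823 T_2.
Vertical: T_1 sin 31.2° + T_2 sin 48° = 2400.
Substituting the horizontal relation into the vertical equation gives 1.148 T_2 = 2400, so T_2 = 2090 N.

T_2 ≈ 2090 N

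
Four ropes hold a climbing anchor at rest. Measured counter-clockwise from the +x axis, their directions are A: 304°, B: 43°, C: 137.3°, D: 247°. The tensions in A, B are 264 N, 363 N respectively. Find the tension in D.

T_D ≈ 320 N

Resolve: ΣF_x = 264 cos 304° + 363 cos 43° + T_C cos 137.3° + T_D cos 247° = 0.
        ΣF_y = 264 sin 304° + 363 sin 43° + T_C sin 137.3° + T_D sin 247° = 0.
The known terms sum to (413.1, 28.7) N, so -0.7349 T_C − 0.3907 T_D = -413.1 and 0.6782 T_C − 0.9205 T_D = -28.7.
Solving simultaneously: T_C = 392 N, T_D = 320 N.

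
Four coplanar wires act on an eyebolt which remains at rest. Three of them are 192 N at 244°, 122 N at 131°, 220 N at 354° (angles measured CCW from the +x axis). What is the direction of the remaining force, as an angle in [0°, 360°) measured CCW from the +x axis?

θ ≈ 118°

Sum the known components: ΣF_x = 54.59 N, ΣF_y = -103.5 N.
For equilibrium the remaining force must supply (−ΣF_x, −ΣF_y) = (-54.59, 103.5) N.
Magnitude = √((-54.59)² + (103.5)²) = 117 N; direction = atan2(103.5, -54.59) = 117.8°.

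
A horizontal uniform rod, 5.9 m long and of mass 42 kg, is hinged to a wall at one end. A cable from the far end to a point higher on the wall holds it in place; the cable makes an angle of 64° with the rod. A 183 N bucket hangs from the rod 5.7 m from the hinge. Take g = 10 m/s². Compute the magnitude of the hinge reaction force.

|H| ≈ 287 N

Take torques about the hinge: T sin 64° · 5.9 = 42×10×2.95 + 183×5.7 = 2282.1 N·m.
So T = 2282.1 / (0.8988 × 5.9) = 430.35 N.
ΣF_x = 0: H_x = T cos 64° = 188.65 N.
ΣF_y = 0: H_y = (42×10 + 183) − T sin 64° = 603 − 386.8 = 216.2 N.
|H| = √(H_x² + H_y²) = √((188.65)² + (216.2)²) = 286.94 N.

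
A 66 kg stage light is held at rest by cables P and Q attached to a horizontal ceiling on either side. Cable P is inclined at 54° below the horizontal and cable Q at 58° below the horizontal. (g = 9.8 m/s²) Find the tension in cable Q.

T_Q ≈ 410 N

Weight W = 66 × 9.8 = 646.8 N acts straight down.
Horizontal: T_P cos 54° = T_Q cos 58°  →  T_P = 0.9016 T_Q.
Vertical: T_P sin 54° + T_Q sin 58° = 646.8.
Substituting the horizontal relation into the vertical equation gives 1.577 T_Q = 646.8, so T_Q = 410 N.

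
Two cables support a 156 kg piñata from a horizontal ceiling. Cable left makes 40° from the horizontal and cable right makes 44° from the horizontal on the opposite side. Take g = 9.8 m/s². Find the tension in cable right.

Weight W = 156 × 9.8 = 1529 N acts straight down.
Horizontal: T_left cos 40° = T_right cos 44°  →  T_left = 0.939 T_right.
Vertical: T_left sin 40° + T_right sin 44° = 1529.
Substituting the horizontal relation into the vertical equation gives 1.298 T_right = 1529, so T_right = 1178 N.

T_right ≈ 1180 N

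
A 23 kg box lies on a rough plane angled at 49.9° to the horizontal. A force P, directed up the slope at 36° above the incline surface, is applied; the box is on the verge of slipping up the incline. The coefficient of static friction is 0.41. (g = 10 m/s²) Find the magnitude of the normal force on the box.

N ≈ 15.7 N

On the verge of sliding up the incline, friction equals μN and acts down the slope.
Perpendicular: N + P sin 36° = W cos 49.9° = 148.1 N.
Along incline: P cos 36° = W sin 49.9° + μN  with W sin 49.9° = 175.9 N.
Solving the pair for P and N: P = 225.4 N, N = 15.66 N (and f = μN = 6.421 N).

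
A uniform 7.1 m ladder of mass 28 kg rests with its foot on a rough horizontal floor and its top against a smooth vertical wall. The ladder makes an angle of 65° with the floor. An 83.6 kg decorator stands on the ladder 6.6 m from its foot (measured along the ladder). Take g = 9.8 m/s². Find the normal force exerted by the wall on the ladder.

N_wall ≈ 419 N

Torques about the foot: N_wall · 7.1 sin 65° = 28×9.8×3.55 cos 65° + 83.6×9.8×6.6 cos 65° → N_wall = 419.11 N.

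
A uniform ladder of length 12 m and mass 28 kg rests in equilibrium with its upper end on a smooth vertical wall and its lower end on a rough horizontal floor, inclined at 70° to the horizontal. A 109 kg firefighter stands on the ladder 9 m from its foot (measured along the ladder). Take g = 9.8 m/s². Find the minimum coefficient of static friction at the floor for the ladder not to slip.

ΣF_y = 0: N_floor = 28×9.8 + 109×9.8 = 1342.6 N.
Torques about the foot: N_wall · 12 sin 70° = 28×9.8×6 cos 70° + 109×9.8×9 cos 70° → N_wall = 341.53 N.
ΣF_x = 0: f_floor = N_wall = 341.53 N.
μ_min = f_floor / N_floor = 341.53 / 1342.6 = 0.2544.

μ_min ≈ 0.254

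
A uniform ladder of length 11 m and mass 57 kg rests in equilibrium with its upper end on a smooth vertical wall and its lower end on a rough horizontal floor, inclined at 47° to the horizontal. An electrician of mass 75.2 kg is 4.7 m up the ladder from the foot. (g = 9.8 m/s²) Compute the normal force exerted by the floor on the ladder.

N_floor ≈ 1300 N

ΣF_y = 0: N_floor = 57×9.8 + 75.2×9.8 = 1295.6 N.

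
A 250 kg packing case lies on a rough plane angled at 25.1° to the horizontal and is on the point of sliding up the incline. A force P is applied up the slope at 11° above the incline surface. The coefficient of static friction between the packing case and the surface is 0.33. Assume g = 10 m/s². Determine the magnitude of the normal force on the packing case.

On the verge of sliding up the incline, friction equals μN and acts down the slope.
Perpendicular: N + P sin 11° = W cos 25.1° = 2264 N.
Along incline: P cos 11° = W sin 25.1° + μN  with W sin 25.1° = 1060 N.
Solving the pair for P and N: P = 1730 N, N = 1934 N (and f = μN = 638.1 N).

N ≈ 1930 N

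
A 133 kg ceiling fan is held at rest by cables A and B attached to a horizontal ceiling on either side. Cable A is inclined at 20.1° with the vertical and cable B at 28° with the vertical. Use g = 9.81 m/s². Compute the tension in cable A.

T_A ≈ 823 N

Angles from the horizontal: cable A is 90° − 20.1° = 69.9°, cable B is 90° − 28° = 62°.
Weight W = 133 × 9.81 = 1305 N acts straight down.
Horizontal: T_A cos 69.9° = T_B cos 62°  →  T_B = 0.732 T_A.
Vertical: T_A sin 69.9° + T_B sin 62° = 1305.
Substituting the horizontal relation into the vertical equation gives 1.585 T_A = 1305, so T_A = 823 N.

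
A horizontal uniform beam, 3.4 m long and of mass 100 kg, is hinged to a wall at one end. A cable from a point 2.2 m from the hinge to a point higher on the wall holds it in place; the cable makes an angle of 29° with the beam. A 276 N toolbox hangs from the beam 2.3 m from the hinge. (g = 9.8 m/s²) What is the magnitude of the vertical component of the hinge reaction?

Take torques about the hinge: T sin 29° · 2.2 = 100×9.8×1.7 + 276×2.3 = 2300.8 N·m.
So T = 2300.8 / (0.4848 × 2.2) = 2157.2 N.
ΣF_y = 0: H_y = (100×9.8 + 276) − T sin 29° = 1256 − 1045.8 = 210.18 N.

|H_y| ≈ 210 N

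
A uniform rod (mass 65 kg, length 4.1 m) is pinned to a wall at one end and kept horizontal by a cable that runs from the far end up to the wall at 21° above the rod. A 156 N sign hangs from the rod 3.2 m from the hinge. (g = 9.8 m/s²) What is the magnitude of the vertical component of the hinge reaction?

|H_y| ≈ 353 N

Take torques about the hinge: T sin 21° · 4.1 = 65×9.8×2.05 + 156×3.2 = 1805 N·m.
So T = 1805 / (0.3584 × 4.1) = 1228.5 N.
ΣF_y = 0: H_y = (65×9.8 + 156) − T sin 21° = 793 − 440.26 = 352.74 N.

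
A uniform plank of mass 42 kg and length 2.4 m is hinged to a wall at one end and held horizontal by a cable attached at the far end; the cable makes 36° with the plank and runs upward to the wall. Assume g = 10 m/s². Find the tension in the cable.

T ≈ 357 N

Take torques about the hinge: T sin 36° · 2.4 = 42×10×1.2 = 504 N·m.
So T = 504 / (0.5878 × 2.4) = 357.27 N.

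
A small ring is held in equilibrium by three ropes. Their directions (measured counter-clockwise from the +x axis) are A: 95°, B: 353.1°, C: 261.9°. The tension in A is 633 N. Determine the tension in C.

T_C ≈ 620 N

Resolve: ΣF_x = 633 cos 95° + T_B cos 353.1° + T_C cos 261.9° = 0.
        ΣF_y = 633 sin 95° + T_B sin 353.1° + T_C sin 261.9° = 0.
The known terms sum to (-55.17, 630.6) N, so 0.9928 T_B − 0.1409 T_C = 55.17 and -0.1201 T_B − 0.9900 T_C = -630.6.
Solving simultaneously: T_B = 143.5 N, T_C = 619.5 N.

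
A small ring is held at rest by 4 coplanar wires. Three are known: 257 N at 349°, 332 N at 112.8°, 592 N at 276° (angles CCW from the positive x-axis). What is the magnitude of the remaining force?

F ≈ 380 N

Sum the known components: ΣF_x = 185.5 N, ΣF_y = -331.7 N.
For equilibrium the remaining force must supply (−ΣF_x, −ΣF_y) = (-185.5, 331.7) N.
Magnitude = √((-185.5)² + (331.7)²) = 380.1 N; direction = atan2(331.7, -185.5) = 119.2°.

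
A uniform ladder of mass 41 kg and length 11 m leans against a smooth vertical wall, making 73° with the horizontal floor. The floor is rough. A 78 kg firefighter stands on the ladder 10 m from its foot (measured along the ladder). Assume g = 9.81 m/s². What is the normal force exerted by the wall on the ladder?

N_wall ≈ 274 N

Torques about the foot: N_wall · 11 sin 73° = 41×9.81×5.5 cos 73° + 78×9.81×10 cos 73° → N_wall = 274.16 N.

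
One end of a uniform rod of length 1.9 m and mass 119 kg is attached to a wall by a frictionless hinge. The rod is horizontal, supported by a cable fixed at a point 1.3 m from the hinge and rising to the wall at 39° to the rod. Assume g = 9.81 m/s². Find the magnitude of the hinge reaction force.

|H| ≈ 1100 N

Take torques about the hinge: T sin 39° · 1.3 = 119×9.81×0.95 = 1109 N·m.
So T = 1109 / (0.6293 × 1.3) = 1355.6 N.
ΣF_x = 0: H_x = T cos 39° = 1053.5 N.
ΣF_y = 0: H_y = (119×9.81) − T sin 39° = 1167.4 − 853.09 = 314.3 N.
|H| = √(H_x² + H_y²) = √((1053.5)² + (314.3)²) = 1099.4 N.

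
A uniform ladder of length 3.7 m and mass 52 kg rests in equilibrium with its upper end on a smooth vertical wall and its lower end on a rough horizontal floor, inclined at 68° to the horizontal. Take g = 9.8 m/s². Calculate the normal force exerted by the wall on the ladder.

N_wall ≈ 103 N

Torques about the foot: N_wall · 3.7 sin 68° = 52×9.8×1.85 cos 68° → N_wall = 102.95 N.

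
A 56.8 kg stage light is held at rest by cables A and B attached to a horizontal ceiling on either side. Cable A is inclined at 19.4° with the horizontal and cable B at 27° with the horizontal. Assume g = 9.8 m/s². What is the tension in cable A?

T_A ≈ 685 N

Weight W = 56.8 × 9.8 = 556.6 N acts straight down.
Horizontal: T_A cos 19.4° = T_B cos 27°  →  T_B = 1.059 T_A.
Vertical: T_A sin 19.4° + T_B sin 27° = 556.6.
Substituting the horizontal relation into the vertical equation gives 0.8128 T_A = 556.6, so T_A = 684.9 N.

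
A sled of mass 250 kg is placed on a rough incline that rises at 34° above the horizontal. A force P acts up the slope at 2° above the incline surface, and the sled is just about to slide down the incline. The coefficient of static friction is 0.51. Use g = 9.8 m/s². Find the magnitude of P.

P ≈ 340 N

On the verge of sliding down the incline, friction equals μN and acts up the slope.
Perpendicular: N + P sin 2° = W cos 34° = 2031 N.
Along incline: P cos 2° + μN = W sin 34° with W sin 34° = 1370 N.
Solving the pair for P and N: P = 340.4 N, N = 2019 N (and f = μN = 1030 N).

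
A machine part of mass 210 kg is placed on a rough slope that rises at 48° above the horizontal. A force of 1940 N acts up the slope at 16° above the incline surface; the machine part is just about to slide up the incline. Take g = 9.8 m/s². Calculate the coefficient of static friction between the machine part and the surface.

μ ≈ 0.398

On the verge of sliding up the incline, friction is at its maximum μN and acts down the slope.
Perpendicular to incline: N = W cos 48° − P sin 16° = 1377 − 534.7 = 842.3 N.
Along incline: P cos 16° − μN = W sin 48° → μ = −(W sin 48° − P cos 16°) / N = 0.3982.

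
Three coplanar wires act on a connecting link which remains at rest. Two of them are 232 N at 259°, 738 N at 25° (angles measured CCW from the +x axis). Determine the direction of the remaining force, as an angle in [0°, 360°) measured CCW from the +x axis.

Sum the known components: ΣF_x = 624.6 N, ΣF_y = 84.15 N.
For equilibrium the remaining force must supply (−ΣF_x, −ΣF_y) = (-624.6, -84.15) N.
Magnitude = √((-624.6)² + (-84.15)²) = 630.2 N; direction = atan2(-84.15, -624.6) = 187.7°.

θ ≈ 188°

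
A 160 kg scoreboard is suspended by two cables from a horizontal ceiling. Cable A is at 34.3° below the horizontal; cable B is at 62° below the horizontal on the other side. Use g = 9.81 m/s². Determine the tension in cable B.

Weight W = 160 × 9.81 = 1570 N acts straight down.
Horizontal: T_A cos 34.3° = T_B cos 62°  →  T_A = 0.5683 T_B.
Vertical: T_A sin 34.3° + T_B sin 62° = 1570.
Substituting the horizontal relation into the vertical equation gives 1.203 T_B = 1570, so T_B = 1305 N.

T_B ≈ 1300 N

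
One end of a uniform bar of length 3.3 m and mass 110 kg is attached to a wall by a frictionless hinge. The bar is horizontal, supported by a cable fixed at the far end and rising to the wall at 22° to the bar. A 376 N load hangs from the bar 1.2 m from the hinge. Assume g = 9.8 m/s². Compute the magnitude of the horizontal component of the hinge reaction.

H_x ≈ 1670 N

Take torques about the hinge: T sin 22° · 3.3 = 110×9.8×1.65 + 376×1.2 = 2229.9 N·m.
So T = 2229.9 / (0.3746 × 3.3) = 1803.8 N.
ΣF_x = 0: H_x = T cos 22° = 1672.5 N.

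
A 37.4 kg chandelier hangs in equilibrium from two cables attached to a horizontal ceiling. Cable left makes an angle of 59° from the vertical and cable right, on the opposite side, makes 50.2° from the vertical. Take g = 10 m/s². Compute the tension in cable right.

Angles from the horizontal: cable left is 90° − 59° = 31°, cable right is 90° − 50.2° = 39.8°.
Weight W = 37.4 × 10 = 374 N acts straight down.
Horizontal: T_left cos 31° = T_right cos 39.8°  →  T_left = 0.8963 T_right.
Vertical: T_left sin 31° + T_right sin 39.8° = 374.
Substituting the horizontal relation into the vertical equation gives 1.102 T_right = 374, so T_right = 339.5 N.

T_right ≈ 339 N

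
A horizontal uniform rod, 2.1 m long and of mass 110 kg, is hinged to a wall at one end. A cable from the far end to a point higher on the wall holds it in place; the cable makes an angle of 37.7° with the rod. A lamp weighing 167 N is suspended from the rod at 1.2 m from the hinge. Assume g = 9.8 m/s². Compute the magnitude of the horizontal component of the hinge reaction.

Take torques about the hinge: T sin 37.7° · 2.1 = 110×9.8×1.05 + 167×1.2 = 1332.3 N·m.
So T = 1332.3 / (0.6115 × 2.1) = 1037.4 N.
ΣF_x = 0: H_x = T cos 37.7° = 820.85 N.

H_x ≈ 821 N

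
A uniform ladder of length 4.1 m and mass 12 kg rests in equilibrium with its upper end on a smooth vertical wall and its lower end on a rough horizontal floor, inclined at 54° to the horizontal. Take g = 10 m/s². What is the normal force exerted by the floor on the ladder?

N_floor ≈ 120 N

ΣF_y = 0: N_floor = 12×10 = 120 N.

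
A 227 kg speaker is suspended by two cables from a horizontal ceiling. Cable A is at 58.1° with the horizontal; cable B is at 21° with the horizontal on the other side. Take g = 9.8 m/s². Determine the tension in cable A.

Weight W = 227 × 9.8 = 2225 N acts straight down.
Horizontal: T_A cos 58.1° = T_B cos 21°  →  T_B = 0.566 T_A.
Vertical: T_A sin 58.1° + T_B sin 21° = 2225.
Substituting the horizontal relation into the vertical equation gives 1.052 T_A = 2225, so T_A = 2115 N.

T_A ≈ 2120 N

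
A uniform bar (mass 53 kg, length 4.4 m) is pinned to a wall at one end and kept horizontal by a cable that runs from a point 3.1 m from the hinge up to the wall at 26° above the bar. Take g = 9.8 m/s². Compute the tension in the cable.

T ≈ 841 N

Take torques about the hinge: T sin 26° · 3.1 = 53×9.8×2.2 = 1142.7 N·m.
So T = 1142.7 / (0.4384 × 3.1) = 840.85 N.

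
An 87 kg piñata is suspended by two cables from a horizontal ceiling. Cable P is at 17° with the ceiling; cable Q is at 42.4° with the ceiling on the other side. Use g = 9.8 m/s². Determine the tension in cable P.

Weight W = 87 × 9.8 = 852.6 N acts straight down.
Horizontal: T_P cos 17° = T_Q cos 42.4°  →  T_Q = 1.295 T_P.
Vertical: T_P sin 17° + T_Q sin 42.4° = 852.6.
Substituting the horizontal relation into the vertical equation gives 1.166 T_P = 852.6, so T_P = 731.5 N.

T_P ≈ 731 N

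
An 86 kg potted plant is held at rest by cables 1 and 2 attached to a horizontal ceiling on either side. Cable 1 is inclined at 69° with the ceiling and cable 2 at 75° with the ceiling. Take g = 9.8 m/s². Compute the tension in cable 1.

Weight W = 86 × 9.8 = 842.8 N acts straight down.
Horizontal: T_1 cos 69° = T_2 cos 75°  →  T_2 = 1.385 T_1.
Vertical: T_1 sin 69° + T_2 sin 75° = 842.8.
Substituting the horizontal relation into the vertical equation gives 2.271 T_1 = 842.8, so T_1 = 371.1 N.

T_1 ≈ 371 N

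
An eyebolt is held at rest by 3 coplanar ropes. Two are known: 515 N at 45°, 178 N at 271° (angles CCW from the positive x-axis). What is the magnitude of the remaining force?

F ≈ 412 N

Sum the known components: ΣF_x = 367.3 N, ΣF_y = 186.2 N.
For equilibrium the remaining force must supply (−ΣF_x, −ΣF_y) = (-367.3, -186.2) N.
Magnitude = √((-367.3)² + (-186.2)²) = 411.8 N; direction = atan2(-186.2, -367.3) = 206.9°.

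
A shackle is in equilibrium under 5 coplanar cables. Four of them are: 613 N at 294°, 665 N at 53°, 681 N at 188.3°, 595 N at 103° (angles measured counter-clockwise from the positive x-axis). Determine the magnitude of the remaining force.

F ≈ 479 N

Sum the known components: ΣF_x = -158.2 N, ΣF_y = 452.5 N.
For equilibrium the remaining force must supply (−ΣF_x, −ΣF_y) = (158.2, -452.5) N.
Magnitude = √((158.2)² + (-452.5)²) = 479.4 N; direction = atan2(-452.5, 158.2) = 289.3°.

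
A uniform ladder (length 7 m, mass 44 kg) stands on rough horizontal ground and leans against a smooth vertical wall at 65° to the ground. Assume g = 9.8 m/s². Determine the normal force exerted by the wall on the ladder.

N_wall ≈ 101 N

Torques about the foot: N_wall · 7 sin 65° = 44×9.8×3.5 cos 65° → N_wall = 100.54 N.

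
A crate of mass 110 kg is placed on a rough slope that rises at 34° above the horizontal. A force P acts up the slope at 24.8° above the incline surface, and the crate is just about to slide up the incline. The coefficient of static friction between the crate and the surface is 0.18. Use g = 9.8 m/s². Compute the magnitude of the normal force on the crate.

On the verge of sliding up the incline, friction equals μN and acts down the slope.
Perpendicular: N + P sin 24.8° = W cos 34° = 893.7 N.
Along incline: P cos 24.8° = W sin 34° + μN  with W sin 34° = 602.8 N.
Solving the pair for P and N: P = 776.7 N, N = 567.9 N (and f = μN = 102.2 N).

N ≈ 568 N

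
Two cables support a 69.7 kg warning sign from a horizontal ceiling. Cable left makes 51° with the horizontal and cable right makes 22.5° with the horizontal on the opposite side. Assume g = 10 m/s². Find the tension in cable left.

T_left ≈ 672 N

Weight W = 69.7 × 10 = 697 N acts straight down.
Horizontal: T_left cos 51° = T_right cos 22.5°  →  T_right = 0.6812 T_left.
Vertical: T_left sin 51° + T_right sin 22.5° = 697.
Substituting the horizontal relation into the vertical equation gives 1.038 T_left = 697, so T_left = 671.6 N.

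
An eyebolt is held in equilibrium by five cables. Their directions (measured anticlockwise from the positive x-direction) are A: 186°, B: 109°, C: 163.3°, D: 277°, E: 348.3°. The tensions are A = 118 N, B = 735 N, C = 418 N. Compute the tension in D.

Resolve: ΣF_x = 118 cos 186° + 735 cos 109° + 418 cos 163.3° + T_D cos 277° + T_E cos 348.3° = 0.
        ΣF_y = 118 sin 186° + 735 sin 109° + 418 sin 163.3° + T_D sin 277° + T_E sin 348.3° = 0.
The known terms sum to (-757, 802.7) N, so 0.1219 T_D + 0.9792 T_E = 757 and -0.9925 T_D − 0.2028 T_E = -802.7.
Solving simultaneously: T_D = 667.8 N, T_E = 690 N.

T_D ≈ 668 N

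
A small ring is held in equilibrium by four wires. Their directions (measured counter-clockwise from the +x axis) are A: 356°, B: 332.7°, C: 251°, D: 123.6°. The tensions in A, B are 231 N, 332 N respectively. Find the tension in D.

Resolve: ΣF_x = 231 cos 356° + 332 cos 332.7° + T_C cos 251° + T_D cos 123.6° = 0.
        ΣF_y = 231 sin 356° + 332 sin 332.7° + T_C sin 251° + T_D sin 123.6° = 0.
The known terms sum to (525.5, -168.4) N, so -0.3256 T_C − 0.5534 T_D = -525.5 and -0.9455 T_C + 0.8329 T_D = 168.4.
Solving simultaneously: T_C = 433.6 N, T_D = 694.4 N.

T_D ≈ 694 N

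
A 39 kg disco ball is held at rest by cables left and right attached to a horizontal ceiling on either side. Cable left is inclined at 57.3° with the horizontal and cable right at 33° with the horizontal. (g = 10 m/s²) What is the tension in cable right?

T_right ≈ 211 N

Weight W = 39 × 10 = 390 N acts straight down.
Horizontal: T_left cos 57.3° = T_right cos 33°  →  T_left = 1.552 T_right.
Vertical: T_left sin 57.3° + T_right sin 33° = 390.
Substituting the horizontal relation into the vertical equation gives 1.851 T_right = 390, so T_right = 210.7 N.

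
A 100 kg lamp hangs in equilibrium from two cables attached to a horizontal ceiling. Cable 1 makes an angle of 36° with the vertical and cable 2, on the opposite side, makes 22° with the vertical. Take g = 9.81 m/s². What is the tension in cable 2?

Angles from the horizontal: cable 1 is 90° − 36° = 54°, cable 2 is 90° − 22° = 68°.
Weight W = 100 × 9.81 = 981 N acts straight down.
Horizontal: T_1 cos 54° = T_2 cos 68°  →  T_1 = 0.6373 T_2.
Vertical: T_1 sin 54° + T_2 sin 68° = 981.
Substituting the horizontal relation into the vertical equation gives 1.443 T_2 = 981, so T_2 = 679.9 N.

T_2 ≈ 680 N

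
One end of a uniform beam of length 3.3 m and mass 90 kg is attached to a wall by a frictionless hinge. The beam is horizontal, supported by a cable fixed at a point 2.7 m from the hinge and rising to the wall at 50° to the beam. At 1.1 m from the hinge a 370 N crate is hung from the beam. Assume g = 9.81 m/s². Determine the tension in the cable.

T ≈ 901 N

Take torques about the hinge: T sin 50° · 2.7 = 90×9.81×1.65 + 370×1.1 = 1863.8 N·m.
So T = 1863.8 / (0.7660 × 2.7) = 901.11 N.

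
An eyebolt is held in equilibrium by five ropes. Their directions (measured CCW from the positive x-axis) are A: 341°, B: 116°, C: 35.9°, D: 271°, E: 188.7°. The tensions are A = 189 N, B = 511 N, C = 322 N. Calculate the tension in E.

T_E ≈ 228 N

Resolve: ΣF_x = 189 cos 341° + 511 cos 116° + 322 cos 35.9° + T_D cos 271° + T_E cos 188.7° = 0.
        ΣF_y = 189 sin 341° + 511 sin 116° + 322 sin 35.9° + T_D sin 271° + T_E sin 188.7° = 0.
The known terms sum to (215.5, 586.6) N, so 0.0175 T_D − 0.9885 T_E = -215.5 and -0.9998 T_D − 0.1513 T_E = -586.6.
Solving simultaneously: T_D = 552.2 N, T_E = 227.8 N.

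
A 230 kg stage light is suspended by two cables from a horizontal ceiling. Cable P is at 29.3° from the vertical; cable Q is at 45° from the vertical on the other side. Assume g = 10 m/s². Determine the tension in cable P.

Angles from the horizontal: cable P is 90° − 29.3° = 60.7°, cable Q is 90° − 45° = 45°.
Weight W = 230 × 10 = 2300 N acts straight down.
Horizontal: T_P cos 60.7° = T_Q cos 45°  →  T_Q = 0.6921 T_P.
Vertical: T_P sin 60.7° + T_Q sin 45° = 2300.
Substituting the horizontal relation into the vertical equation gives 1.361 T_P = 2300, so T_P = 1689 N.

T_P ≈ 1690 N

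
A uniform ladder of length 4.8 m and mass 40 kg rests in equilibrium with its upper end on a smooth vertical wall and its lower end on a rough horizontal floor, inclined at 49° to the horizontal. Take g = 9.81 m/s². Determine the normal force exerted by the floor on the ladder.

N_floor ≈ 392 N

ΣF_y = 0: N_floor = 40×9.81 = 392.4 N.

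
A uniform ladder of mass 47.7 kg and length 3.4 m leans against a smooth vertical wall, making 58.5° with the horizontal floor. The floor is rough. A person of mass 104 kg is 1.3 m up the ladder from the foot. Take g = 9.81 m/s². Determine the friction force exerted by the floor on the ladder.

f ≈ 382 N

Torques about the foot: N_wall · 3.4 sin 58.5° = 47.7×9.81×1.7 cos 58.5° + 104×9.81×1.3 cos 58.5° → N_wall = 382.42 N.
ΣF_x = 0: f_floor = N_wall = 382.42 N.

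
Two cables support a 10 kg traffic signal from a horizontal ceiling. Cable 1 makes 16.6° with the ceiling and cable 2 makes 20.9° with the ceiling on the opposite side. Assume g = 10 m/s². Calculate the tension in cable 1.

T_1 ≈ 153 N

Weight W = 10 × 10 = 100 N acts straight down.
Horizontal: T_1 cos 16.6° = T_2 cos 20.9°  →  T_2 = 1.026 T_1.
Vertical: T_1 sin 16.6° + T_2 sin 20.9° = 100.
Substituting the horizontal relation into the vertical equation gives 0.6516 T_1 = 100, so T_1 = 153.5 N.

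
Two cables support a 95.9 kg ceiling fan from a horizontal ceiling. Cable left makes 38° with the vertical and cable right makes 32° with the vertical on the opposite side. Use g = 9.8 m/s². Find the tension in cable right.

Angles from the horizontal: cable left is 90° − 38° = 52°, cable right is 90° − 32° = 58°.
Weight W = 95.9 × 9.8 = 939.8 N acts straight down.
Horizontal: T_left cos 52° = T_right cos 58°  →  T_left = 0.8607 T_right.
Vertical: T_left sin 52° + T_right sin 58° = 939.8.
Substituting the horizontal relation into the vertical equation gives 1.526 T_right = 939.8, so T_right = 615.7 N.

T_right ≈ 616 N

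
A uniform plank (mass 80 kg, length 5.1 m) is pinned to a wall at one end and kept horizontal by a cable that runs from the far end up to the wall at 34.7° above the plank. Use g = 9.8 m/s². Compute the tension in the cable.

T ≈ 689 N

Take torques about the hinge: T sin 34.7° · 5.1 = 80×9.8×2.55 = 1999.2 N·m.
So T = 1999.2 / (0.5693 × 5.1) = 688.59 N.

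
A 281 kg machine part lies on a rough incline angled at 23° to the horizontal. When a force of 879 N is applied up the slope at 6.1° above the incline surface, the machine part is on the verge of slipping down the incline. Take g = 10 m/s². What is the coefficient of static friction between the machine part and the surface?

On the verge of sliding down the incline, friction is at its maximum μN and acts up the slope.
Perpendicular to incline: N = W cos 23° − P sin 6.1° = 2587 − 93.41 = 2493 N.
Along incline: P cos 6.1° + μN = W sin 23° → μ = (W sin 23° − P cos 6.1°) / N = 0.08982.

μ ≈ 0.0898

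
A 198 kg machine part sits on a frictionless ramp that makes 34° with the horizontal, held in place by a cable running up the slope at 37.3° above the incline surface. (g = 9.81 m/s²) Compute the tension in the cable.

Take axes along and perpendicular to the incline. Weight components: W sin 34° = 1086 N down-slope, W cos 34° = 1610 N into the surface.
Along incline: T cos 37.3° = W sin 34° → T = 1365 N.
Perpendicular: N = W cos 34° − T sin 37.3° = 782.9 N.

T ≈ 1370 N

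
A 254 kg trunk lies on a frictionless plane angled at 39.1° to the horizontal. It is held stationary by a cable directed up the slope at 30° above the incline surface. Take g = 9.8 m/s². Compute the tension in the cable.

Take axes along and perpendicular to the incline. Weight components: W sin 39.1° = 1570 N down-slope, W cos 39.1° = 1932 N into the surface.
Along incline: T cos 30° = W sin 39.1° → T = 1813 N.
Perpendicular: N = W cos 39.1° − T sin 30° = 1025 N.

T ≈ 1810 N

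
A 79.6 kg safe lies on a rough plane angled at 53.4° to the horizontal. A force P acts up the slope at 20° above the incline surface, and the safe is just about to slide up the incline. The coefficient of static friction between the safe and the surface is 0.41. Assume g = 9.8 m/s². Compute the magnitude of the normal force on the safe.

N ≈ 206 N

On the verge of sliding up the incline, friction equals μN and acts down the slope.
Perpendicular: N + P sin 20° = W cos 53.4° = 465.1 N.
Along incline: P cos 20° = W sin 53.4° + μN  with W sin 53.4° = 626.3 N.
Solving the pair for P and N: P = 756.5 N, N = 206.4 N (and f = μN = 84.61 N).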